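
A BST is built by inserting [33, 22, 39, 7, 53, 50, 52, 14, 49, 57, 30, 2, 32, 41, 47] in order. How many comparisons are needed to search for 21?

Search path for 21: 33 -> 22 -> 7 -> 14
Found: False
Comparisons: 4


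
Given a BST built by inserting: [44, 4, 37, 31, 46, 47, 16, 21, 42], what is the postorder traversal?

Tree insertion order: [44, 4, 37, 31, 46, 47, 16, 21, 42]
Tree (level-order array): [44, 4, 46, None, 37, None, 47, 31, 42, None, None, 16, None, None, None, None, 21]
Postorder traversal: [21, 16, 31, 42, 37, 4, 47, 46, 44]


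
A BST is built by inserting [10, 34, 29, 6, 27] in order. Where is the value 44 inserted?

Starting tree (level order): [10, 6, 34, None, None, 29, None, 27]
Insertion path: 10 -> 34
Result: insert 44 as right child of 34
Final tree (level order): [10, 6, 34, None, None, 29, 44, 27]


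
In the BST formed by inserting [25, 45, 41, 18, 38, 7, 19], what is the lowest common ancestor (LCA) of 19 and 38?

Tree insertion order: [25, 45, 41, 18, 38, 7, 19]
Tree (level-order array): [25, 18, 45, 7, 19, 41, None, None, None, None, None, 38]
In a BST, the LCA of p=19, q=38 is the first node v on the
root-to-leaf path with p <= v <= q (go left if both < v, right if both > v).
Walk from root:
  at 25: 19 <= 25 <= 38, this is the LCA
LCA = 25


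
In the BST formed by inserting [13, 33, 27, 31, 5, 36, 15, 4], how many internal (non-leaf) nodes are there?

Tree built from: [13, 33, 27, 31, 5, 36, 15, 4]
Tree (level-order array): [13, 5, 33, 4, None, 27, 36, None, None, 15, 31]
Rule: An internal node has at least one child.
Per-node child counts:
  node 13: 2 child(ren)
  node 5: 1 child(ren)
  node 4: 0 child(ren)
  node 33: 2 child(ren)
  node 27: 2 child(ren)
  node 15: 0 child(ren)
  node 31: 0 child(ren)
  node 36: 0 child(ren)
Matching nodes: [13, 5, 33, 27]
Count of internal (non-leaf) nodes: 4


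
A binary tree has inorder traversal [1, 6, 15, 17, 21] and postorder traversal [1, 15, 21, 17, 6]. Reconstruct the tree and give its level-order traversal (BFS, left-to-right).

Inorder:   [1, 6, 15, 17, 21]
Postorder: [1, 15, 21, 17, 6]
Algorithm: postorder visits root last, so walk postorder right-to-left;
each value is the root of the current inorder slice — split it at that
value, recurse on the right subtree first, then the left.
Recursive splits:
  root=6; inorder splits into left=[1], right=[15, 17, 21]
  root=17; inorder splits into left=[15], right=[21]
  root=21; inorder splits into left=[], right=[]
  root=15; inorder splits into left=[], right=[]
  root=1; inorder splits into left=[], right=[]
Reconstructed level-order: [6, 1, 17, 15, 21]


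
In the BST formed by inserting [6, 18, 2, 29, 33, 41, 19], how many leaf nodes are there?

Tree built from: [6, 18, 2, 29, 33, 41, 19]
Tree (level-order array): [6, 2, 18, None, None, None, 29, 19, 33, None, None, None, 41]
Rule: A leaf has 0 children.
Per-node child counts:
  node 6: 2 child(ren)
  node 2: 0 child(ren)
  node 18: 1 child(ren)
  node 29: 2 child(ren)
  node 19: 0 child(ren)
  node 33: 1 child(ren)
  node 41: 0 child(ren)
Matching nodes: [2, 19, 41]
Count of leaf nodes: 3


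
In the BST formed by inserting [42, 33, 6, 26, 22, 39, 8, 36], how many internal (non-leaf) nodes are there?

Tree built from: [42, 33, 6, 26, 22, 39, 8, 36]
Tree (level-order array): [42, 33, None, 6, 39, None, 26, 36, None, 22, None, None, None, 8]
Rule: An internal node has at least one child.
Per-node child counts:
  node 42: 1 child(ren)
  node 33: 2 child(ren)
  node 6: 1 child(ren)
  node 26: 1 child(ren)
  node 22: 1 child(ren)
  node 8: 0 child(ren)
  node 39: 1 child(ren)
  node 36: 0 child(ren)
Matching nodes: [42, 33, 6, 26, 22, 39]
Count of internal (non-leaf) nodes: 6


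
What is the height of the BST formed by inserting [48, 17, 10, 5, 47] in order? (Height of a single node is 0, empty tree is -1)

Insertion order: [48, 17, 10, 5, 47]
Tree (level-order array): [48, 17, None, 10, 47, 5]
Compute height bottom-up (empty subtree = -1):
  height(5) = 1 + max(-1, -1) = 0
  height(10) = 1 + max(0, -1) = 1
  height(47) = 1 + max(-1, -1) = 0
  height(17) = 1 + max(1, 0) = 2
  height(48) = 1 + max(2, -1) = 3
Height = 3


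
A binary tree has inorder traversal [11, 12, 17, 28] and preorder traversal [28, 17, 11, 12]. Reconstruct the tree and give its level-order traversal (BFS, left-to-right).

Inorder:  [11, 12, 17, 28]
Preorder: [28, 17, 11, 12]
Algorithm: preorder visits root first, so consume preorder in order;
for each root, split the current inorder slice at that value into
left-subtree inorder and right-subtree inorder, then recurse.
Recursive splits:
  root=28; inorder splits into left=[11, 12, 17], right=[]
  root=17; inorder splits into left=[11, 12], right=[]
  root=11; inorder splits into left=[], right=[12]
  root=12; inorder splits into left=[], right=[]
Reconstructed level-order: [28, 17, 11, 12]


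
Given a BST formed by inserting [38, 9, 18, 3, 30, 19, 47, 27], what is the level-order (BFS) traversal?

Tree insertion order: [38, 9, 18, 3, 30, 19, 47, 27]
Tree (level-order array): [38, 9, 47, 3, 18, None, None, None, None, None, 30, 19, None, None, 27]
BFS from the root, enqueuing left then right child of each popped node:
  queue [38] -> pop 38, enqueue [9, 47], visited so far: [38]
  queue [9, 47] -> pop 9, enqueue [3, 18], visited so far: [38, 9]
  queue [47, 3, 18] -> pop 47, enqueue [none], visited so far: [38, 9, 47]
  queue [3, 18] -> pop 3, enqueue [none], visited so far: [38, 9, 47, 3]
  queue [18] -> pop 18, enqueue [30], visited so far: [38, 9, 47, 3, 18]
  queue [30] -> pop 30, enqueue [19], visited so far: [38, 9, 47, 3, 18, 30]
  queue [19] -> pop 19, enqueue [27], visited so far: [38, 9, 47, 3, 18, 30, 19]
  queue [27] -> pop 27, enqueue [none], visited so far: [38, 9, 47, 3, 18, 30, 19, 27]
Result: [38, 9, 47, 3, 18, 30, 19, 27]


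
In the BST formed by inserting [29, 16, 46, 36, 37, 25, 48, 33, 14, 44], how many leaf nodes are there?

Tree built from: [29, 16, 46, 36, 37, 25, 48, 33, 14, 44]
Tree (level-order array): [29, 16, 46, 14, 25, 36, 48, None, None, None, None, 33, 37, None, None, None, None, None, 44]
Rule: A leaf has 0 children.
Per-node child counts:
  node 29: 2 child(ren)
  node 16: 2 child(ren)
  node 14: 0 child(ren)
  node 25: 0 child(ren)
  node 46: 2 child(ren)
  node 36: 2 child(ren)
  node 33: 0 child(ren)
  node 37: 1 child(ren)
  node 44: 0 child(ren)
  node 48: 0 child(ren)
Matching nodes: [14, 25, 33, 44, 48]
Count of leaf nodes: 5


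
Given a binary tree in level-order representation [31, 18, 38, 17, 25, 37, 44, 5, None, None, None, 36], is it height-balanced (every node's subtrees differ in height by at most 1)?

Tree (level-order array): [31, 18, 38, 17, 25, 37, 44, 5, None, None, None, 36]
Definition: a tree is height-balanced if, at every node, |h(left) - h(right)| <= 1 (empty subtree has height -1).
Bottom-up per-node check:
  node 5: h_left=-1, h_right=-1, diff=0 [OK], height=0
  node 17: h_left=0, h_right=-1, diff=1 [OK], height=1
  node 25: h_left=-1, h_right=-1, diff=0 [OK], height=0
  node 18: h_left=1, h_right=0, diff=1 [OK], height=2
  node 36: h_left=-1, h_right=-1, diff=0 [OK], height=0
  node 37: h_left=0, h_right=-1, diff=1 [OK], height=1
  node 44: h_left=-1, h_right=-1, diff=0 [OK], height=0
  node 38: h_left=1, h_right=0, diff=1 [OK], height=2
  node 31: h_left=2, h_right=2, diff=0 [OK], height=3
All nodes satisfy the balance condition.
Result: Balanced


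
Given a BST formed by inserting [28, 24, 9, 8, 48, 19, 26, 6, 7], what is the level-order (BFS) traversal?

Tree insertion order: [28, 24, 9, 8, 48, 19, 26, 6, 7]
Tree (level-order array): [28, 24, 48, 9, 26, None, None, 8, 19, None, None, 6, None, None, None, None, 7]
BFS from the root, enqueuing left then right child of each popped node:
  queue [28] -> pop 28, enqueue [24, 48], visited so far: [28]
  queue [24, 48] -> pop 24, enqueue [9, 26], visited so far: [28, 24]
  queue [48, 9, 26] -> pop 48, enqueue [none], visited so far: [28, 24, 48]
  queue [9, 26] -> pop 9, enqueue [8, 19], visited so far: [28, 24, 48, 9]
  queue [26, 8, 19] -> pop 26, enqueue [none], visited so far: [28, 24, 48, 9, 26]
  queue [8, 19] -> pop 8, enqueue [6], visited so far: [28, 24, 48, 9, 26, 8]
  queue [19, 6] -> pop 19, enqueue [none], visited so far: [28, 24, 48, 9, 26, 8, 19]
  queue [6] -> pop 6, enqueue [7], visited so far: [28, 24, 48, 9, 26, 8, 19, 6]
  queue [7] -> pop 7, enqueue [none], visited so far: [28, 24, 48, 9, 26, 8, 19, 6, 7]
Result: [28, 24, 48, 9, 26, 8, 19, 6, 7]


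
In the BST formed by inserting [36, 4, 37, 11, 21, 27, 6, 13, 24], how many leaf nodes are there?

Tree built from: [36, 4, 37, 11, 21, 27, 6, 13, 24]
Tree (level-order array): [36, 4, 37, None, 11, None, None, 6, 21, None, None, 13, 27, None, None, 24]
Rule: A leaf has 0 children.
Per-node child counts:
  node 36: 2 child(ren)
  node 4: 1 child(ren)
  node 11: 2 child(ren)
  node 6: 0 child(ren)
  node 21: 2 child(ren)
  node 13: 0 child(ren)
  node 27: 1 child(ren)
  node 24: 0 child(ren)
  node 37: 0 child(ren)
Matching nodes: [6, 13, 24, 37]
Count of leaf nodes: 4


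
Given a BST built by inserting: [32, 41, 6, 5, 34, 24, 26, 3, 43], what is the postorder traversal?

Tree insertion order: [32, 41, 6, 5, 34, 24, 26, 3, 43]
Tree (level-order array): [32, 6, 41, 5, 24, 34, 43, 3, None, None, 26]
Postorder traversal: [3, 5, 26, 24, 6, 34, 43, 41, 32]


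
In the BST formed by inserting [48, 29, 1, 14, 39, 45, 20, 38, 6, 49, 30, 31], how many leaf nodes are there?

Tree built from: [48, 29, 1, 14, 39, 45, 20, 38, 6, 49, 30, 31]
Tree (level-order array): [48, 29, 49, 1, 39, None, None, None, 14, 38, 45, 6, 20, 30, None, None, None, None, None, None, None, None, 31]
Rule: A leaf has 0 children.
Per-node child counts:
  node 48: 2 child(ren)
  node 29: 2 child(ren)
  node 1: 1 child(ren)
  node 14: 2 child(ren)
  node 6: 0 child(ren)
  node 20: 0 child(ren)
  node 39: 2 child(ren)
  node 38: 1 child(ren)
  node 30: 1 child(ren)
  node 31: 0 child(ren)
  node 45: 0 child(ren)
  node 49: 0 child(ren)
Matching nodes: [6, 20, 31, 45, 49]
Count of leaf nodes: 5


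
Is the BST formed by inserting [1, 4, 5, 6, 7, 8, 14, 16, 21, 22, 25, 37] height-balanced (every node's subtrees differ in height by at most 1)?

Tree (level-order array): [1, None, 4, None, 5, None, 6, None, 7, None, 8, None, 14, None, 16, None, 21, None, 22, None, 25, None, 37]
Definition: a tree is height-balanced if, at every node, |h(left) - h(right)| <= 1 (empty subtree has height -1).
Bottom-up per-node check:
  node 37: h_left=-1, h_right=-1, diff=0 [OK], height=0
  node 25: h_left=-1, h_right=0, diff=1 [OK], height=1
  node 22: h_left=-1, h_right=1, diff=2 [FAIL (|-1-1|=2 > 1)], height=2
  node 21: h_left=-1, h_right=2, diff=3 [FAIL (|-1-2|=3 > 1)], height=3
  node 16: h_left=-1, h_right=3, diff=4 [FAIL (|-1-3|=4 > 1)], height=4
  node 14: h_left=-1, h_right=4, diff=5 [FAIL (|-1-4|=5 > 1)], height=5
  node 8: h_left=-1, h_right=5, diff=6 [FAIL (|-1-5|=6 > 1)], height=6
  node 7: h_left=-1, h_right=6, diff=7 [FAIL (|-1-6|=7 > 1)], height=7
  node 6: h_left=-1, h_right=7, diff=8 [FAIL (|-1-7|=8 > 1)], height=8
  node 5: h_left=-1, h_right=8, diff=9 [FAIL (|-1-8|=9 > 1)], height=9
  node 4: h_left=-1, h_right=9, diff=10 [FAIL (|-1-9|=10 > 1)], height=10
  node 1: h_left=-1, h_right=10, diff=11 [FAIL (|-1-10|=11 > 1)], height=11
Node 22 violates the condition: |-1 - 1| = 2 > 1.
Result: Not balanced


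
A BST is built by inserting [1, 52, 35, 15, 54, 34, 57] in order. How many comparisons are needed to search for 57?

Search path for 57: 1 -> 52 -> 54 -> 57
Found: True
Comparisons: 4


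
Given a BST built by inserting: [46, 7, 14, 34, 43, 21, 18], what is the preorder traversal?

Tree insertion order: [46, 7, 14, 34, 43, 21, 18]
Tree (level-order array): [46, 7, None, None, 14, None, 34, 21, 43, 18]
Preorder traversal: [46, 7, 14, 34, 21, 18, 43]


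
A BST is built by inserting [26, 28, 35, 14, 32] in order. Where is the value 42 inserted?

Starting tree (level order): [26, 14, 28, None, None, None, 35, 32]
Insertion path: 26 -> 28 -> 35
Result: insert 42 as right child of 35
Final tree (level order): [26, 14, 28, None, None, None, 35, 32, 42]


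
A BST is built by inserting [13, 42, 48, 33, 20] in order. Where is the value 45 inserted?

Starting tree (level order): [13, None, 42, 33, 48, 20]
Insertion path: 13 -> 42 -> 48
Result: insert 45 as left child of 48
Final tree (level order): [13, None, 42, 33, 48, 20, None, 45]


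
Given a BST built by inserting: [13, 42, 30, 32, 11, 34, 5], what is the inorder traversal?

Tree insertion order: [13, 42, 30, 32, 11, 34, 5]
Tree (level-order array): [13, 11, 42, 5, None, 30, None, None, None, None, 32, None, 34]
Inorder traversal: [5, 11, 13, 30, 32, 34, 42]


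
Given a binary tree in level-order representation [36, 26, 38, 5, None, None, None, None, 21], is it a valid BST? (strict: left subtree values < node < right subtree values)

Level-order array: [36, 26, 38, 5, None, None, None, None, 21]
Validate using subtree bounds (lo, hi): at each node, require lo < value < hi,
then recurse left with hi=value and right with lo=value.
Preorder trace (stopping at first violation):
  at node 36 with bounds (-inf, +inf): OK
  at node 26 with bounds (-inf, 36): OK
  at node 5 with bounds (-inf, 26): OK
  at node 21 with bounds (5, 26): OK
  at node 38 with bounds (36, +inf): OK
No violation found at any node.
Result: Valid BST


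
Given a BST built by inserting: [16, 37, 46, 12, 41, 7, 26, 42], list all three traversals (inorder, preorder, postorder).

Tree insertion order: [16, 37, 46, 12, 41, 7, 26, 42]
Tree (level-order array): [16, 12, 37, 7, None, 26, 46, None, None, None, None, 41, None, None, 42]
Inorder (L, root, R): [7, 12, 16, 26, 37, 41, 42, 46]
Preorder (root, L, R): [16, 12, 7, 37, 26, 46, 41, 42]
Postorder (L, R, root): [7, 12, 26, 42, 41, 46, 37, 16]


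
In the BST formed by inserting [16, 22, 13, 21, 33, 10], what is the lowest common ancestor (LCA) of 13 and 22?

Tree insertion order: [16, 22, 13, 21, 33, 10]
Tree (level-order array): [16, 13, 22, 10, None, 21, 33]
In a BST, the LCA of p=13, q=22 is the first node v on the
root-to-leaf path with p <= v <= q (go left if both < v, right if both > v).
Walk from root:
  at 16: 13 <= 16 <= 22, this is the LCA
LCA = 16


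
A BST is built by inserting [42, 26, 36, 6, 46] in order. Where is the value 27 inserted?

Starting tree (level order): [42, 26, 46, 6, 36]
Insertion path: 42 -> 26 -> 36
Result: insert 27 as left child of 36
Final tree (level order): [42, 26, 46, 6, 36, None, None, None, None, 27]


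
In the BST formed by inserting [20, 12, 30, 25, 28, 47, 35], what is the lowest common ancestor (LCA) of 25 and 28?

Tree insertion order: [20, 12, 30, 25, 28, 47, 35]
Tree (level-order array): [20, 12, 30, None, None, 25, 47, None, 28, 35]
In a BST, the LCA of p=25, q=28 is the first node v on the
root-to-leaf path with p <= v <= q (go left if both < v, right if both > v).
Walk from root:
  at 20: both 25 and 28 > 20, go right
  at 30: both 25 and 28 < 30, go left
  at 25: 25 <= 25 <= 28, this is the LCA
LCA = 25


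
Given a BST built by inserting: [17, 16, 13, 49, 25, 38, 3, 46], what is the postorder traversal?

Tree insertion order: [17, 16, 13, 49, 25, 38, 3, 46]
Tree (level-order array): [17, 16, 49, 13, None, 25, None, 3, None, None, 38, None, None, None, 46]
Postorder traversal: [3, 13, 16, 46, 38, 25, 49, 17]


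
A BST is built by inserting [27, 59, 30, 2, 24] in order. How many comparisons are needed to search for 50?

Search path for 50: 27 -> 59 -> 30
Found: False
Comparisons: 3


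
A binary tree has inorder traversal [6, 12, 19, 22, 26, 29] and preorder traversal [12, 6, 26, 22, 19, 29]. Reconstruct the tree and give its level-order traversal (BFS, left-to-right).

Inorder:  [6, 12, 19, 22, 26, 29]
Preorder: [12, 6, 26, 22, 19, 29]
Algorithm: preorder visits root first, so consume preorder in order;
for each root, split the current inorder slice at that value into
left-subtree inorder and right-subtree inorder, then recurse.
Recursive splits:
  root=12; inorder splits into left=[6], right=[19, 22, 26, 29]
  root=6; inorder splits into left=[], right=[]
  root=26; inorder splits into left=[19, 22], right=[29]
  root=22; inorder splits into left=[19], right=[]
  root=19; inorder splits into left=[], right=[]
  root=29; inorder splits into left=[], right=[]
Reconstructed level-order: [12, 6, 26, 22, 29, 19]


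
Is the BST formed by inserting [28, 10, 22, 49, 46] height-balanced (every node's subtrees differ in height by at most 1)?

Tree (level-order array): [28, 10, 49, None, 22, 46]
Definition: a tree is height-balanced if, at every node, |h(left) - h(right)| <= 1 (empty subtree has height -1).
Bottom-up per-node check:
  node 22: h_left=-1, h_right=-1, diff=0 [OK], height=0
  node 10: h_left=-1, h_right=0, diff=1 [OK], height=1
  node 46: h_left=-1, h_right=-1, diff=0 [OK], height=0
  node 49: h_left=0, h_right=-1, diff=1 [OK], height=1
  node 28: h_left=1, h_right=1, diff=0 [OK], height=2
All nodes satisfy the balance condition.
Result: Balanced


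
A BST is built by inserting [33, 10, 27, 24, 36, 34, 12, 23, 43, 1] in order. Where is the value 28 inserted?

Starting tree (level order): [33, 10, 36, 1, 27, 34, 43, None, None, 24, None, None, None, None, None, 12, None, None, 23]
Insertion path: 33 -> 10 -> 27
Result: insert 28 as right child of 27
Final tree (level order): [33, 10, 36, 1, 27, 34, 43, None, None, 24, 28, None, None, None, None, 12, None, None, None, None, 23]


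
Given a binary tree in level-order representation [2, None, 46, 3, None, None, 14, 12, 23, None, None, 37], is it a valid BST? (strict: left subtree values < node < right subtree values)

Level-order array: [2, None, 46, 3, None, None, 14, 12, 23, None, None, 37]
Validate using subtree bounds (lo, hi): at each node, require lo < value < hi,
then recurse left with hi=value and right with lo=value.
Preorder trace (stopping at first violation):
  at node 2 with bounds (-inf, +inf): OK
  at node 46 with bounds (2, +inf): OK
  at node 3 with bounds (2, 46): OK
  at node 14 with bounds (3, 46): OK
  at node 12 with bounds (3, 14): OK
  at node 23 with bounds (14, 46): OK
  at node 37 with bounds (14, 23): VIOLATION
Node 37 violates its bound: not (14 < 37 < 23).
Result: Not a valid BST


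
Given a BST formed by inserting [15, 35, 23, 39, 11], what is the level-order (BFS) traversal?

Tree insertion order: [15, 35, 23, 39, 11]
Tree (level-order array): [15, 11, 35, None, None, 23, 39]
BFS from the root, enqueuing left then right child of each popped node:
  queue [15] -> pop 15, enqueue [11, 35], visited so far: [15]
  queue [11, 35] -> pop 11, enqueue [none], visited so far: [15, 11]
  queue [35] -> pop 35, enqueue [23, 39], visited so far: [15, 11, 35]
  queue [23, 39] -> pop 23, enqueue [none], visited so far: [15, 11, 35, 23]
  queue [39] -> pop 39, enqueue [none], visited so far: [15, 11, 35, 23, 39]
Result: [15, 11, 35, 23, 39]


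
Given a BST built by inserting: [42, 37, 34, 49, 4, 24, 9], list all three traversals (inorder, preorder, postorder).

Tree insertion order: [42, 37, 34, 49, 4, 24, 9]
Tree (level-order array): [42, 37, 49, 34, None, None, None, 4, None, None, 24, 9]
Inorder (L, root, R): [4, 9, 24, 34, 37, 42, 49]
Preorder (root, L, R): [42, 37, 34, 4, 24, 9, 49]
Postorder (L, R, root): [9, 24, 4, 34, 37, 49, 42]


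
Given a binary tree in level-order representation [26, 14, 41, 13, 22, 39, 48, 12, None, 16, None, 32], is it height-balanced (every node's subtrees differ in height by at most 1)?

Tree (level-order array): [26, 14, 41, 13, 22, 39, 48, 12, None, 16, None, 32]
Definition: a tree is height-balanced if, at every node, |h(left) - h(right)| <= 1 (empty subtree has height -1).
Bottom-up per-node check:
  node 12: h_left=-1, h_right=-1, diff=0 [OK], height=0
  node 13: h_left=0, h_right=-1, diff=1 [OK], height=1
  node 16: h_left=-1, h_right=-1, diff=0 [OK], height=0
  node 22: h_left=0, h_right=-1, diff=1 [OK], height=1
  node 14: h_left=1, h_right=1, diff=0 [OK], height=2
  node 32: h_left=-1, h_right=-1, diff=0 [OK], height=0
  node 39: h_left=0, h_right=-1, diff=1 [OK], height=1
  node 48: h_left=-1, h_right=-1, diff=0 [OK], height=0
  node 41: h_left=1, h_right=0, diff=1 [OK], height=2
  node 26: h_left=2, h_right=2, diff=0 [OK], height=3
All nodes satisfy the balance condition.
Result: Balanced


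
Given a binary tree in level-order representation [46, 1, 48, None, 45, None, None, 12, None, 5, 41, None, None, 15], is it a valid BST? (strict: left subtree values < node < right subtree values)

Level-order array: [46, 1, 48, None, 45, None, None, 12, None, 5, 41, None, None, 15]
Validate using subtree bounds (lo, hi): at each node, require lo < value < hi,
then recurse left with hi=value and right with lo=value.
Preorder trace (stopping at first violation):
  at node 46 with bounds (-inf, +inf): OK
  at node 1 with bounds (-inf, 46): OK
  at node 45 with bounds (1, 46): OK
  at node 12 with bounds (1, 45): OK
  at node 5 with bounds (1, 12): OK
  at node 41 with bounds (12, 45): OK
  at node 15 with bounds (12, 41): OK
  at node 48 with bounds (46, +inf): OK
No violation found at any node.
Result: Valid BST


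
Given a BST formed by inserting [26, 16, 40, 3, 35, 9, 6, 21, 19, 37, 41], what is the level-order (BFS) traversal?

Tree insertion order: [26, 16, 40, 3, 35, 9, 6, 21, 19, 37, 41]
Tree (level-order array): [26, 16, 40, 3, 21, 35, 41, None, 9, 19, None, None, 37, None, None, 6]
BFS from the root, enqueuing left then right child of each popped node:
  queue [26] -> pop 26, enqueue [16, 40], visited so far: [26]
  queue [16, 40] -> pop 16, enqueue [3, 21], visited so far: [26, 16]
  queue [40, 3, 21] -> pop 40, enqueue [35, 41], visited so far: [26, 16, 40]
  queue [3, 21, 35, 41] -> pop 3, enqueue [9], visited so far: [26, 16, 40, 3]
  queue [21, 35, 41, 9] -> pop 21, enqueue [19], visited so far: [26, 16, 40, 3, 21]
  queue [35, 41, 9, 19] -> pop 35, enqueue [37], visited so far: [26, 16, 40, 3, 21, 35]
  queue [41, 9, 19, 37] -> pop 41, enqueue [none], visited so far: [26, 16, 40, 3, 21, 35, 41]
  queue [9, 19, 37] -> pop 9, enqueue [6], visited so far: [26, 16, 40, 3, 21, 35, 41, 9]
  queue [19, 37, 6] -> pop 19, enqueue [none], visited so far: [26, 16, 40, 3, 21, 35, 41, 9, 19]
  queue [37, 6] -> pop 37, enqueue [none], visited so far: [26, 16, 40, 3, 21, 35, 41, 9, 19, 37]
  queue [6] -> pop 6, enqueue [none], visited so far: [26, 16, 40, 3, 21, 35, 41, 9, 19, 37, 6]
Result: [26, 16, 40, 3, 21, 35, 41, 9, 19, 37, 6]


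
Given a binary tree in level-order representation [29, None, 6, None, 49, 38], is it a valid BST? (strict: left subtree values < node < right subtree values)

Level-order array: [29, None, 6, None, 49, 38]
Validate using subtree bounds (lo, hi): at each node, require lo < value < hi,
then recurse left with hi=value and right with lo=value.
Preorder trace (stopping at first violation):
  at node 29 with bounds (-inf, +inf): OK
  at node 6 with bounds (29, +inf): VIOLATION
Node 6 violates its bound: not (29 < 6 < +inf).
Result: Not a valid BST


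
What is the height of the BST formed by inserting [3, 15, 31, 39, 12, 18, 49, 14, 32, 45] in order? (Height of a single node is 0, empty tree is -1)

Insertion order: [3, 15, 31, 39, 12, 18, 49, 14, 32, 45]
Tree (level-order array): [3, None, 15, 12, 31, None, 14, 18, 39, None, None, None, None, 32, 49, None, None, 45]
Compute height bottom-up (empty subtree = -1):
  height(14) = 1 + max(-1, -1) = 0
  height(12) = 1 + max(-1, 0) = 1
  height(18) = 1 + max(-1, -1) = 0
  height(32) = 1 + max(-1, -1) = 0
  height(45) = 1 + max(-1, -1) = 0
  height(49) = 1 + max(0, -1) = 1
  height(39) = 1 + max(0, 1) = 2
  height(31) = 1 + max(0, 2) = 3
  height(15) = 1 + max(1, 3) = 4
  height(3) = 1 + max(-1, 4) = 5
Height = 5


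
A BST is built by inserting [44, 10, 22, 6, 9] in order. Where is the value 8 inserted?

Starting tree (level order): [44, 10, None, 6, 22, None, 9]
Insertion path: 44 -> 10 -> 6 -> 9
Result: insert 8 as left child of 9
Final tree (level order): [44, 10, None, 6, 22, None, 9, None, None, 8]


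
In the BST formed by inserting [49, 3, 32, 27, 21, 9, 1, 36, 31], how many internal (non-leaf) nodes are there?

Tree built from: [49, 3, 32, 27, 21, 9, 1, 36, 31]
Tree (level-order array): [49, 3, None, 1, 32, None, None, 27, 36, 21, 31, None, None, 9]
Rule: An internal node has at least one child.
Per-node child counts:
  node 49: 1 child(ren)
  node 3: 2 child(ren)
  node 1: 0 child(ren)
  node 32: 2 child(ren)
  node 27: 2 child(ren)
  node 21: 1 child(ren)
  node 9: 0 child(ren)
  node 31: 0 child(ren)
  node 36: 0 child(ren)
Matching nodes: [49, 3, 32, 27, 21]
Count of internal (non-leaf) nodes: 5


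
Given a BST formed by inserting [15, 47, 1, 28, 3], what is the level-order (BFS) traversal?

Tree insertion order: [15, 47, 1, 28, 3]
Tree (level-order array): [15, 1, 47, None, 3, 28]
BFS from the root, enqueuing left then right child of each popped node:
  queue [15] -> pop 15, enqueue [1, 47], visited so far: [15]
  queue [1, 47] -> pop 1, enqueue [3], visited so far: [15, 1]
  queue [47, 3] -> pop 47, enqueue [28], visited so far: [15, 1, 47]
  queue [3, 28] -> pop 3, enqueue [none], visited so far: [15, 1, 47, 3]
  queue [28] -> pop 28, enqueue [none], visited so far: [15, 1, 47, 3, 28]
Result: [15, 1, 47, 3, 28]


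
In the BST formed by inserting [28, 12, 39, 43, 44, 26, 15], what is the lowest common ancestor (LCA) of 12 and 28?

Tree insertion order: [28, 12, 39, 43, 44, 26, 15]
Tree (level-order array): [28, 12, 39, None, 26, None, 43, 15, None, None, 44]
In a BST, the LCA of p=12, q=28 is the first node v on the
root-to-leaf path with p <= v <= q (go left if both < v, right if both > v).
Walk from root:
  at 28: 12 <= 28 <= 28, this is the LCA
LCA = 28


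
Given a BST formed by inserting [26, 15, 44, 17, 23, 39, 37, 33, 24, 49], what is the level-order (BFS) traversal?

Tree insertion order: [26, 15, 44, 17, 23, 39, 37, 33, 24, 49]
Tree (level-order array): [26, 15, 44, None, 17, 39, 49, None, 23, 37, None, None, None, None, 24, 33]
BFS from the root, enqueuing left then right child of each popped node:
  queue [26] -> pop 26, enqueue [15, 44], visited so far: [26]
  queue [15, 44] -> pop 15, enqueue [17], visited so far: [26, 15]
  queue [44, 17] -> pop 44, enqueue [39, 49], visited so far: [26, 15, 44]
  queue [17, 39, 49] -> pop 17, enqueue [23], visited so far: [26, 15, 44, 17]
  queue [39, 49, 23] -> pop 39, enqueue [37], visited so far: [26, 15, 44, 17, 39]
  queue [49, 23, 37] -> pop 49, enqueue [none], visited so far: [26, 15, 44, 17, 39, 49]
  queue [23, 37] -> pop 23, enqueue [24], visited so far: [26, 15, 44, 17, 39, 49, 23]
  queue [37, 24] -> pop 37, enqueue [33], visited so far: [26, 15, 44, 17, 39, 49, 23, 37]
  queue [24, 33] -> pop 24, enqueue [none], visited so far: [26, 15, 44, 17, 39, 49, 23, 37, 24]
  queue [33] -> pop 33, enqueue [none], visited so far: [26, 15, 44, 17, 39, 49, 23, 37, 24, 33]
Result: [26, 15, 44, 17, 39, 49, 23, 37, 24, 33]


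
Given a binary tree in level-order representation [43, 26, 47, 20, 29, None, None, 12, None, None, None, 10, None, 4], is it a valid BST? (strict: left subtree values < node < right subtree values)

Level-order array: [43, 26, 47, 20, 29, None, None, 12, None, None, None, 10, None, 4]
Validate using subtree bounds (lo, hi): at each node, require lo < value < hi,
then recurse left with hi=value and right with lo=value.
Preorder trace (stopping at first violation):
  at node 43 with bounds (-inf, +inf): OK
  at node 26 with bounds (-inf, 43): OK
  at node 20 with bounds (-inf, 26): OK
  at node 12 with bounds (-inf, 20): OK
  at node 10 with bounds (-inf, 12): OK
  at node 4 with bounds (-inf, 10): OK
  at node 29 with bounds (26, 43): OK
  at node 47 with bounds (43, +inf): OK
No violation found at any node.
Result: Valid BST


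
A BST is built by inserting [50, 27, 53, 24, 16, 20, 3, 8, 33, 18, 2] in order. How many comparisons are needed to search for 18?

Search path for 18: 50 -> 27 -> 24 -> 16 -> 20 -> 18
Found: True
Comparisons: 6


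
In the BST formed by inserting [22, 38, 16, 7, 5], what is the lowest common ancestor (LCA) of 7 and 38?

Tree insertion order: [22, 38, 16, 7, 5]
Tree (level-order array): [22, 16, 38, 7, None, None, None, 5]
In a BST, the LCA of p=7, q=38 is the first node v on the
root-to-leaf path with p <= v <= q (go left if both < v, right if both > v).
Walk from root:
  at 22: 7 <= 22 <= 38, this is the LCA
LCA = 22


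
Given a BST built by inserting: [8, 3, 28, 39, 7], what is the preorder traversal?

Tree insertion order: [8, 3, 28, 39, 7]
Tree (level-order array): [8, 3, 28, None, 7, None, 39]
Preorder traversal: [8, 3, 7, 28, 39]


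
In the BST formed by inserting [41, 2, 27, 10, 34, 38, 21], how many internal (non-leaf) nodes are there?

Tree built from: [41, 2, 27, 10, 34, 38, 21]
Tree (level-order array): [41, 2, None, None, 27, 10, 34, None, 21, None, 38]
Rule: An internal node has at least one child.
Per-node child counts:
  node 41: 1 child(ren)
  node 2: 1 child(ren)
  node 27: 2 child(ren)
  node 10: 1 child(ren)
  node 21: 0 child(ren)
  node 34: 1 child(ren)
  node 38: 0 child(ren)
Matching nodes: [41, 2, 27, 10, 34]
Count of internal (non-leaf) nodes: 5


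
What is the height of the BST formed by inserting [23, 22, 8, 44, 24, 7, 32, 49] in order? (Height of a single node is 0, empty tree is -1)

Insertion order: [23, 22, 8, 44, 24, 7, 32, 49]
Tree (level-order array): [23, 22, 44, 8, None, 24, 49, 7, None, None, 32]
Compute height bottom-up (empty subtree = -1):
  height(7) = 1 + max(-1, -1) = 0
  height(8) = 1 + max(0, -1) = 1
  height(22) = 1 + max(1, -1) = 2
  height(32) = 1 + max(-1, -1) = 0
  height(24) = 1 + max(-1, 0) = 1
  height(49) = 1 + max(-1, -1) = 0
  height(44) = 1 + max(1, 0) = 2
  height(23) = 1 + max(2, 2) = 3
Height = 3


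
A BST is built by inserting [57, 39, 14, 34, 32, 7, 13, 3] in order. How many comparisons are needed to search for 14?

Search path for 14: 57 -> 39 -> 14
Found: True
Comparisons: 3


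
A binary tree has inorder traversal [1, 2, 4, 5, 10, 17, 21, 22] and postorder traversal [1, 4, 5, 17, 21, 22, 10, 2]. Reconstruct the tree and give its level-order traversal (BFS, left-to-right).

Inorder:   [1, 2, 4, 5, 10, 17, 21, 22]
Postorder: [1, 4, 5, 17, 21, 22, 10, 2]
Algorithm: postorder visits root last, so walk postorder right-to-left;
each value is the root of the current inorder slice — split it at that
value, recurse on the right subtree first, then the left.
Recursive splits:
  root=2; inorder splits into left=[1], right=[4, 5, 10, 17, 21, 22]
  root=10; inorder splits into left=[4, 5], right=[17, 21, 22]
  root=22; inorder splits into left=[17, 21], right=[]
  root=21; inorder splits into left=[17], right=[]
  root=17; inorder splits into left=[], right=[]
  root=5; inorder splits into left=[4], right=[]
  root=4; inorder splits into left=[], right=[]
  root=1; inorder splits into left=[], right=[]
Reconstructed level-order: [2, 1, 10, 5, 22, 4, 21, 17]


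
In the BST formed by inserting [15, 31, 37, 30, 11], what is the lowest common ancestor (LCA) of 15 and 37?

Tree insertion order: [15, 31, 37, 30, 11]
Tree (level-order array): [15, 11, 31, None, None, 30, 37]
In a BST, the LCA of p=15, q=37 is the first node v on the
root-to-leaf path with p <= v <= q (go left if both < v, right if both > v).
Walk from root:
  at 15: 15 <= 15 <= 37, this is the LCA
LCA = 15


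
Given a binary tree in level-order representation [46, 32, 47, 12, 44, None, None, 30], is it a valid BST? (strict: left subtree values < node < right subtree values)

Level-order array: [46, 32, 47, 12, 44, None, None, 30]
Validate using subtree bounds (lo, hi): at each node, require lo < value < hi,
then recurse left with hi=value and right with lo=value.
Preorder trace (stopping at first violation):
  at node 46 with bounds (-inf, +inf): OK
  at node 32 with bounds (-inf, 46): OK
  at node 12 with bounds (-inf, 32): OK
  at node 30 with bounds (-inf, 12): VIOLATION
Node 30 violates its bound: not (-inf < 30 < 12).
Result: Not a valid BST


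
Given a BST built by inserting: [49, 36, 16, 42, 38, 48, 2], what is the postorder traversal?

Tree insertion order: [49, 36, 16, 42, 38, 48, 2]
Tree (level-order array): [49, 36, None, 16, 42, 2, None, 38, 48]
Postorder traversal: [2, 16, 38, 48, 42, 36, 49]


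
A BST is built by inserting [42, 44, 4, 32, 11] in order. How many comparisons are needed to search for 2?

Search path for 2: 42 -> 4
Found: False
Comparisons: 2


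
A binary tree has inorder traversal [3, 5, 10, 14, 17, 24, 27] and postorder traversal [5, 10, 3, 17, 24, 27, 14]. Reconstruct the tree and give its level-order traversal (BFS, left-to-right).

Inorder:   [3, 5, 10, 14, 17, 24, 27]
Postorder: [5, 10, 3, 17, 24, 27, 14]
Algorithm: postorder visits root last, so walk postorder right-to-left;
each value is the root of the current inorder slice — split it at that
value, recurse on the right subtree first, then the left.
Recursive splits:
  root=14; inorder splits into left=[3, 5, 10], right=[17, 24, 27]
  root=27; inorder splits into left=[17, 24], right=[]
  root=24; inorder splits into left=[17], right=[]
  root=17; inorder splits into left=[], right=[]
  root=3; inorder splits into left=[], right=[5, 10]
  root=10; inorder splits into left=[5], right=[]
  root=5; inorder splits into left=[], right=[]
Reconstructed level-order: [14, 3, 27, 10, 24, 5, 17]


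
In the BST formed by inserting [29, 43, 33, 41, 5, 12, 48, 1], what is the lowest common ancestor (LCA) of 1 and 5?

Tree insertion order: [29, 43, 33, 41, 5, 12, 48, 1]
Tree (level-order array): [29, 5, 43, 1, 12, 33, 48, None, None, None, None, None, 41]
In a BST, the LCA of p=1, q=5 is the first node v on the
root-to-leaf path with p <= v <= q (go left if both < v, right if both > v).
Walk from root:
  at 29: both 1 and 5 < 29, go left
  at 5: 1 <= 5 <= 5, this is the LCA
LCA = 5


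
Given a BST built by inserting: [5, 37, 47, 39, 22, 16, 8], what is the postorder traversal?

Tree insertion order: [5, 37, 47, 39, 22, 16, 8]
Tree (level-order array): [5, None, 37, 22, 47, 16, None, 39, None, 8]
Postorder traversal: [8, 16, 22, 39, 47, 37, 5]


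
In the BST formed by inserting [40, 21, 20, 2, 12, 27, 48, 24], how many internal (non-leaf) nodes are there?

Tree built from: [40, 21, 20, 2, 12, 27, 48, 24]
Tree (level-order array): [40, 21, 48, 20, 27, None, None, 2, None, 24, None, None, 12]
Rule: An internal node has at least one child.
Per-node child counts:
  node 40: 2 child(ren)
  node 21: 2 child(ren)
  node 20: 1 child(ren)
  node 2: 1 child(ren)
  node 12: 0 child(ren)
  node 27: 1 child(ren)
  node 24: 0 child(ren)
  node 48: 0 child(ren)
Matching nodes: [40, 21, 20, 2, 27]
Count of internal (non-leaf) nodes: 5


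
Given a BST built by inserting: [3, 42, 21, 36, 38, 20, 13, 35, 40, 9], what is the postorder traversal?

Tree insertion order: [3, 42, 21, 36, 38, 20, 13, 35, 40, 9]
Tree (level-order array): [3, None, 42, 21, None, 20, 36, 13, None, 35, 38, 9, None, None, None, None, 40]
Postorder traversal: [9, 13, 20, 35, 40, 38, 36, 21, 42, 3]


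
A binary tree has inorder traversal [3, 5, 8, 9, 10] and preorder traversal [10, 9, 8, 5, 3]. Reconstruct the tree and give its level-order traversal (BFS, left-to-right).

Inorder:  [3, 5, 8, 9, 10]
Preorder: [10, 9, 8, 5, 3]
Algorithm: preorder visits root first, so consume preorder in order;
for each root, split the current inorder slice at that value into
left-subtree inorder and right-subtree inorder, then recurse.
Recursive splits:
  root=10; inorder splits into left=[3, 5, 8, 9], right=[]
  root=9; inorder splits into left=[3, 5, 8], right=[]
  root=8; inorder splits into left=[3, 5], right=[]
  root=5; inorder splits into left=[3], right=[]
  root=3; inorder splits into left=[], right=[]
Reconstructed level-order: [10, 9, 8, 5, 3]


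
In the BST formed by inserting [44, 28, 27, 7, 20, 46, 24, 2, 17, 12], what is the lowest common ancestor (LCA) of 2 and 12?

Tree insertion order: [44, 28, 27, 7, 20, 46, 24, 2, 17, 12]
Tree (level-order array): [44, 28, 46, 27, None, None, None, 7, None, 2, 20, None, None, 17, 24, 12]
In a BST, the LCA of p=2, q=12 is the first node v on the
root-to-leaf path with p <= v <= q (go left if both < v, right if both > v).
Walk from root:
  at 44: both 2 and 12 < 44, go left
  at 28: both 2 and 12 < 28, go left
  at 27: both 2 and 12 < 27, go left
  at 7: 2 <= 7 <= 12, this is the LCA
LCA = 7


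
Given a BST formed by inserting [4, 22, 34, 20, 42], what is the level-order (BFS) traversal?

Tree insertion order: [4, 22, 34, 20, 42]
Tree (level-order array): [4, None, 22, 20, 34, None, None, None, 42]
BFS from the root, enqueuing left then right child of each popped node:
  queue [4] -> pop 4, enqueue [22], visited so far: [4]
  queue [22] -> pop 22, enqueue [20, 34], visited so far: [4, 22]
  queue [20, 34] -> pop 20, enqueue [none], visited so far: [4, 22, 20]
  queue [34] -> pop 34, enqueue [42], visited so far: [4, 22, 20, 34]
  queue [42] -> pop 42, enqueue [none], visited so far: [4, 22, 20, 34, 42]
Result: [4, 22, 20, 34, 42]


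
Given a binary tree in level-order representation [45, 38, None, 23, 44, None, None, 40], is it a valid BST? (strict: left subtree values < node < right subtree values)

Level-order array: [45, 38, None, 23, 44, None, None, 40]
Validate using subtree bounds (lo, hi): at each node, require lo < value < hi,
then recurse left with hi=value and right with lo=value.
Preorder trace (stopping at first violation):
  at node 45 with bounds (-inf, +inf): OK
  at node 38 with bounds (-inf, 45): OK
  at node 23 with bounds (-inf, 38): OK
  at node 44 with bounds (38, 45): OK
  at node 40 with bounds (38, 44): OK
No violation found at any node.
Result: Valid BST


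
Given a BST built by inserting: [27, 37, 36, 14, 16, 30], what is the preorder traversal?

Tree insertion order: [27, 37, 36, 14, 16, 30]
Tree (level-order array): [27, 14, 37, None, 16, 36, None, None, None, 30]
Preorder traversal: [27, 14, 16, 37, 36, 30]


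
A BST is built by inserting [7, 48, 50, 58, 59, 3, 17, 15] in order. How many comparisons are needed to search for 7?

Search path for 7: 7
Found: True
Comparisons: 1


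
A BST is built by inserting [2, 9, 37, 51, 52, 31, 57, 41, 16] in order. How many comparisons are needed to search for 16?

Search path for 16: 2 -> 9 -> 37 -> 31 -> 16
Found: True
Comparisons: 5


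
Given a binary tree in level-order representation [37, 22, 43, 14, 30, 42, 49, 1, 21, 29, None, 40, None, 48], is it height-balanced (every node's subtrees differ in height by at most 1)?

Tree (level-order array): [37, 22, 43, 14, 30, 42, 49, 1, 21, 29, None, 40, None, 48]
Definition: a tree is height-balanced if, at every node, |h(left) - h(right)| <= 1 (empty subtree has height -1).
Bottom-up per-node check:
  node 1: h_left=-1, h_right=-1, diff=0 [OK], height=0
  node 21: h_left=-1, h_right=-1, diff=0 [OK], height=0
  node 14: h_left=0, h_right=0, diff=0 [OK], height=1
  node 29: h_left=-1, h_right=-1, diff=0 [OK], height=0
  node 30: h_left=0, h_right=-1, diff=1 [OK], height=1
  node 22: h_left=1, h_right=1, diff=0 [OK], height=2
  node 40: h_left=-1, h_right=-1, diff=0 [OK], height=0
  node 42: h_left=0, h_right=-1, diff=1 [OK], height=1
  node 48: h_left=-1, h_right=-1, diff=0 [OK], height=0
  node 49: h_left=0, h_right=-1, diff=1 [OK], height=1
  node 43: h_left=1, h_right=1, diff=0 [OK], height=2
  node 37: h_left=2, h_right=2, diff=0 [OK], height=3
All nodes satisfy the balance condition.
Result: Balanced


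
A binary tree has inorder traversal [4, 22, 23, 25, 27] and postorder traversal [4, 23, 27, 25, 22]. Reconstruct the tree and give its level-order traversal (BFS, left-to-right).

Inorder:   [4, 22, 23, 25, 27]
Postorder: [4, 23, 27, 25, 22]
Algorithm: postorder visits root last, so walk postorder right-to-left;
each value is the root of the current inorder slice — split it at that
value, recurse on the right subtree first, then the left.
Recursive splits:
  root=22; inorder splits into left=[4], right=[23, 25, 27]
  root=25; inorder splits into left=[23], right=[27]
  root=27; inorder splits into left=[], right=[]
  root=23; inorder splits into left=[], right=[]
  root=4; inorder splits into left=[], right=[]
Reconstructed level-order: [22, 4, 25, 23, 27]
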